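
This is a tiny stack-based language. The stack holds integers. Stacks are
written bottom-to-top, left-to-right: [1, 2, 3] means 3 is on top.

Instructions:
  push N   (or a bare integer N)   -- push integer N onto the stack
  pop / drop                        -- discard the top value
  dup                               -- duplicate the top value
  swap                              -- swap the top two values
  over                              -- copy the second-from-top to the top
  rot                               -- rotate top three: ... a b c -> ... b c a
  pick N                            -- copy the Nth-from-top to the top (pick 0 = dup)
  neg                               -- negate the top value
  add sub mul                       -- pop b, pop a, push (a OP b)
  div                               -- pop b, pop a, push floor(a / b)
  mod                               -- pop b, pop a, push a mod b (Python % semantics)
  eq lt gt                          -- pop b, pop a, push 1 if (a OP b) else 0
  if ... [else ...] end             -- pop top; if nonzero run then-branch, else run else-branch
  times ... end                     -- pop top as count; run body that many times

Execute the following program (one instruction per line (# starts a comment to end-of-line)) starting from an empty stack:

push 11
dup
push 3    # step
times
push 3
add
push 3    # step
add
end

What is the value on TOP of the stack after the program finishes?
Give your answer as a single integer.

Answer: 29

Derivation:
After 'push 11': [11]
After 'dup': [11, 11]
After 'push 3': [11, 11, 3]
After 'times': [11, 11]
After 'push 3': [11, 11, 3]
After 'add': [11, 14]
After 'push 3': [11, 14, 3]
After 'add': [11, 17]
After 'push 3': [11, 17, 3]
After 'add': [11, 20]
After 'push 3': [11, 20, 3]
After 'add': [11, 23]
After 'push 3': [11, 23, 3]
After 'add': [11, 26]
After 'push 3': [11, 26, 3]
After 'add': [11, 29]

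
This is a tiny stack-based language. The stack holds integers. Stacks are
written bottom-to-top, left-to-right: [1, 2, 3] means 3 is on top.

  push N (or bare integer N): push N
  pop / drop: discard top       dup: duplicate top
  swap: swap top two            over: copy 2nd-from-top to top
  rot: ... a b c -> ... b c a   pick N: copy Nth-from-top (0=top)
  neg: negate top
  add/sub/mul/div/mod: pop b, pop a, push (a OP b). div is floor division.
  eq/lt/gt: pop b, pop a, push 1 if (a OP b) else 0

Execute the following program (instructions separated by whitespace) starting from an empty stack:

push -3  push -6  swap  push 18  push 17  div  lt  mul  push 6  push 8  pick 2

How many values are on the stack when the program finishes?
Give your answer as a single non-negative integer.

After 'push -3': stack = [-3] (depth 1)
After 'push -6': stack = [-3, -6] (depth 2)
After 'swap': stack = [-6, -3] (depth 2)
After 'push 18': stack = [-6, -3, 18] (depth 3)
After 'push 17': stack = [-6, -3, 18, 17] (depth 4)
After 'div': stack = [-6, -3, 1] (depth 3)
After 'lt': stack = [-6, 1] (depth 2)
After 'mul': stack = [-6] (depth 1)
After 'push 6': stack = [-6, 6] (depth 2)
After 'push 8': stack = [-6, 6, 8] (depth 3)
After 'pick 2': stack = [-6, 6, 8, -6] (depth 4)

Answer: 4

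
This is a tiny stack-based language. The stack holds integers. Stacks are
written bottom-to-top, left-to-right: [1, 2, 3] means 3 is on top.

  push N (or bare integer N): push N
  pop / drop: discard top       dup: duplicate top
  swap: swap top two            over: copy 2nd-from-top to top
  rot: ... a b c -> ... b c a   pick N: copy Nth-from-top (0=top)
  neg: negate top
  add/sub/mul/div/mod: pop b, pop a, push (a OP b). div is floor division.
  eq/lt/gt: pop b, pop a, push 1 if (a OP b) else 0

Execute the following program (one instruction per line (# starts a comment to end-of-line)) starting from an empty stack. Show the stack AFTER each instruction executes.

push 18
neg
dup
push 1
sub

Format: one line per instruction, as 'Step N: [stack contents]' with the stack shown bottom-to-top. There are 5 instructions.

Step 1: [18]
Step 2: [-18]
Step 3: [-18, -18]
Step 4: [-18, -18, 1]
Step 5: [-18, -19]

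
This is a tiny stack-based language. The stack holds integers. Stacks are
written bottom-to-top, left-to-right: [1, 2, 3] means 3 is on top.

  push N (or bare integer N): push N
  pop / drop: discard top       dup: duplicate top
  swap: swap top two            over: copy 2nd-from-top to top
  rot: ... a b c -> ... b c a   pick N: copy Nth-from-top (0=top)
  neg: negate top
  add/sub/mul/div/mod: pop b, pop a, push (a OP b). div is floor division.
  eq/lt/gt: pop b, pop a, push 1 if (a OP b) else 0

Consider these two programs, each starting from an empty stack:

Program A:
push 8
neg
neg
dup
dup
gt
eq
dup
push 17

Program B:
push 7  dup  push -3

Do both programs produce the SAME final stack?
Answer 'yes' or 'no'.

Answer: no

Derivation:
Program A trace:
  After 'push 8': [8]
  After 'neg': [-8]
  After 'neg': [8]
  After 'dup': [8, 8]
  After 'dup': [8, 8, 8]
  After 'gt': [8, 0]
  After 'eq': [0]
  After 'dup': [0, 0]
  After 'push 17': [0, 0, 17]
Program A final stack: [0, 0, 17]

Program B trace:
  After 'push 7': [7]
  After 'dup': [7, 7]
  After 'push -3': [7, 7, -3]
Program B final stack: [7, 7, -3]
Same: no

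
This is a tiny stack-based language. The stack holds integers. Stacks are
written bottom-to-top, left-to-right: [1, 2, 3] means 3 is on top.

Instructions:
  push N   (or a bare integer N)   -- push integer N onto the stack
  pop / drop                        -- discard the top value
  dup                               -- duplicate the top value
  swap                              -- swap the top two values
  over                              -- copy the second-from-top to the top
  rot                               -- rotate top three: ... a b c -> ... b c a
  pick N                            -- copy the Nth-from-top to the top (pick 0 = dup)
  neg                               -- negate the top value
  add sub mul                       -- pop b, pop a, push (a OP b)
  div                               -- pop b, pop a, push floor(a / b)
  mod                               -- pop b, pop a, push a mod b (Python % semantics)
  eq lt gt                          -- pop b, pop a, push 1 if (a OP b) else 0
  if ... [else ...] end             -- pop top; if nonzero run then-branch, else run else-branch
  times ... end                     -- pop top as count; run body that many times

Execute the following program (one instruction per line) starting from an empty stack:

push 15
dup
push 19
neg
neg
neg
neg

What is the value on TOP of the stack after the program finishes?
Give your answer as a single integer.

After 'push 15': [15]
After 'dup': [15, 15]
After 'push 19': [15, 15, 19]
After 'neg': [15, 15, -19]
After 'neg': [15, 15, 19]
After 'neg': [15, 15, -19]
After 'neg': [15, 15, 19]

Answer: 19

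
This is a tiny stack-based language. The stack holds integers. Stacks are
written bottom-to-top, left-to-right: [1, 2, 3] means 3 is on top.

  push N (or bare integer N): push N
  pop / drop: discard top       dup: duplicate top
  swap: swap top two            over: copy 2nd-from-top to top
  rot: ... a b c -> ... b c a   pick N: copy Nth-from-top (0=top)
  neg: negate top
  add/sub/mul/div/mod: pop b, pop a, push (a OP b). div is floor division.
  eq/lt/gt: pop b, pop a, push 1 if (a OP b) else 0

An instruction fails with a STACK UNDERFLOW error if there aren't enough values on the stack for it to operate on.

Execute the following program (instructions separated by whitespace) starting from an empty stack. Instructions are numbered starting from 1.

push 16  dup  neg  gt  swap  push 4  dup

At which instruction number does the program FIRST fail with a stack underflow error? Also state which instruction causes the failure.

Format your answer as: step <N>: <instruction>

Answer: step 5: swap

Derivation:
Step 1 ('push 16'): stack = [16], depth = 1
Step 2 ('dup'): stack = [16, 16], depth = 2
Step 3 ('neg'): stack = [16, -16], depth = 2
Step 4 ('gt'): stack = [1], depth = 1
Step 5 ('swap'): needs 2 value(s) but depth is 1 — STACK UNDERFLOW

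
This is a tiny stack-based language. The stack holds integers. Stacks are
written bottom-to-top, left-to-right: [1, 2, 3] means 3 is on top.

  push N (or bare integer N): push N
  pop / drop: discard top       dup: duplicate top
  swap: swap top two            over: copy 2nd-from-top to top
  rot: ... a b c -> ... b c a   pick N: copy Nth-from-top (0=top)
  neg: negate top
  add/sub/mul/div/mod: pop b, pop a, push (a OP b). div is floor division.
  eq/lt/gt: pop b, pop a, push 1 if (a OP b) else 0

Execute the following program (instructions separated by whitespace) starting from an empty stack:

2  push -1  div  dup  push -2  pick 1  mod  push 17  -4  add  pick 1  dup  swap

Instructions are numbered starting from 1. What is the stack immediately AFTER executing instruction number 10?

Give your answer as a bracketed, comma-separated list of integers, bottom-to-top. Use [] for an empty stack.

Answer: [-2, -2, 0, 13]

Derivation:
Step 1 ('2'): [2]
Step 2 ('push -1'): [2, -1]
Step 3 ('div'): [-2]
Step 4 ('dup'): [-2, -2]
Step 5 ('push -2'): [-2, -2, -2]
Step 6 ('pick 1'): [-2, -2, -2, -2]
Step 7 ('mod'): [-2, -2, 0]
Step 8 ('push 17'): [-2, -2, 0, 17]
Step 9 ('-4'): [-2, -2, 0, 17, -4]
Step 10 ('add'): [-2, -2, 0, 13]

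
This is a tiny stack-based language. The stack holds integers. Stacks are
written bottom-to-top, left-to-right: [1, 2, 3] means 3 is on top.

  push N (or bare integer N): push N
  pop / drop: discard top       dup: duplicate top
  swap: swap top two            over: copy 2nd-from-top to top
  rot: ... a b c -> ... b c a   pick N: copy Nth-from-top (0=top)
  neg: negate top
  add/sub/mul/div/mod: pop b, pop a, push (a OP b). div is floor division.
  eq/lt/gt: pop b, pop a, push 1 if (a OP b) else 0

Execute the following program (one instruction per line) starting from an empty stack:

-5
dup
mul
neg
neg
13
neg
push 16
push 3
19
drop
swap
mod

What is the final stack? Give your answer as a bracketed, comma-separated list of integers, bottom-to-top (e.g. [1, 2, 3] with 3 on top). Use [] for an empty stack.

Answer: [25, -13, 3]

Derivation:
After 'push -5': [-5]
After 'dup': [-5, -5]
After 'mul': [25]
After 'neg': [-25]
After 'neg': [25]
After 'push 13': [25, 13]
After 'neg': [25, -13]
After 'push 16': [25, -13, 16]
After 'push 3': [25, -13, 16, 3]
After 'push 19': [25, -13, 16, 3, 19]
After 'drop': [25, -13, 16, 3]
After 'swap': [25, -13, 3, 16]
After 'mod': [25, -13, 3]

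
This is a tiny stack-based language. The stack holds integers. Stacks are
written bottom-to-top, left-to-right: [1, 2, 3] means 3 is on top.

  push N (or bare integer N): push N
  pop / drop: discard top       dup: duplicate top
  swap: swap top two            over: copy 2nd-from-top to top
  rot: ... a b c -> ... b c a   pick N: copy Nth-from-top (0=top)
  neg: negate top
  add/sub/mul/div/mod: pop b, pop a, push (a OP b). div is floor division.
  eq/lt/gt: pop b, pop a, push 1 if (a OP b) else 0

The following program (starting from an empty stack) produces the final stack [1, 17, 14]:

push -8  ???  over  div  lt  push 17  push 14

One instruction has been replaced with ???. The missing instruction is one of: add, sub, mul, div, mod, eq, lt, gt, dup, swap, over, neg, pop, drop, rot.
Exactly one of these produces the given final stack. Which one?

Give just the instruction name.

Answer: dup

Derivation:
Stack before ???: [-8]
Stack after ???:  [-8, -8]
The instruction that transforms [-8] -> [-8, -8] is: dup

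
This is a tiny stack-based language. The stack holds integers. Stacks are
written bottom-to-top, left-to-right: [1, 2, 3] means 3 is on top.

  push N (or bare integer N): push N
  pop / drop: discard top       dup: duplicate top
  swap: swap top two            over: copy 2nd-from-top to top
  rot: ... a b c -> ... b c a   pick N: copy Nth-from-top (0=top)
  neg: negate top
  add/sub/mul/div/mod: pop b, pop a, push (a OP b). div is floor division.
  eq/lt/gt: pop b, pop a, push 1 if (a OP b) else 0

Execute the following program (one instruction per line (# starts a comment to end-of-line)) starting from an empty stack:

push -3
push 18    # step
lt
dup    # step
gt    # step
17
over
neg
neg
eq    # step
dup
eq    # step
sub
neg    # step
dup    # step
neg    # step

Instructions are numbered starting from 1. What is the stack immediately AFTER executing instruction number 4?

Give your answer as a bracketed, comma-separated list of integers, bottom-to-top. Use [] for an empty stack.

Answer: [1, 1]

Derivation:
Step 1 ('push -3'): [-3]
Step 2 ('push 18'): [-3, 18]
Step 3 ('lt'): [1]
Step 4 ('dup'): [1, 1]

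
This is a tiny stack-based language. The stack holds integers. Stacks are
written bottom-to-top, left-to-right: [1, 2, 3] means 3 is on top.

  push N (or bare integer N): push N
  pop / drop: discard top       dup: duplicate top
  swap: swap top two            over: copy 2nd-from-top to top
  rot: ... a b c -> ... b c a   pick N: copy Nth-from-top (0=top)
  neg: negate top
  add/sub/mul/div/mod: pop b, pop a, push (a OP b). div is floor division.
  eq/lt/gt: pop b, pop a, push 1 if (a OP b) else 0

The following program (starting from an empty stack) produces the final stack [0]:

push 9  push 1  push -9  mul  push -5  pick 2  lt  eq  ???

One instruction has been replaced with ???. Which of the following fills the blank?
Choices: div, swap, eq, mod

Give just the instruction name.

Stack before ???: [9, 0]
Stack after ???:  [0]
Checking each choice:
  div: division by zero
  swap: produces [0, 9]
  eq: MATCH
  mod: modulo by zero


Answer: eq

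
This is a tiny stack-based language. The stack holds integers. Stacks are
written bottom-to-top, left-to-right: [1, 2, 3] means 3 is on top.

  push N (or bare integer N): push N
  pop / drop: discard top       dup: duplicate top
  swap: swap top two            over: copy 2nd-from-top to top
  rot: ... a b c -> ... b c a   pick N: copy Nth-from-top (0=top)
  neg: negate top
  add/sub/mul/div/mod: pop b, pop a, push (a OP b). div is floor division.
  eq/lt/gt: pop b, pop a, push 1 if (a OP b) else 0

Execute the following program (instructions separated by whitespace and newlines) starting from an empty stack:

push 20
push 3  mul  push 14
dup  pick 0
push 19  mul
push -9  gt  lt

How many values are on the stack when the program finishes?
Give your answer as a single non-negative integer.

After 'push 20': stack = [20] (depth 1)
After 'push 3': stack = [20, 3] (depth 2)
After 'mul': stack = [60] (depth 1)
After 'push 14': stack = [60, 14] (depth 2)
After 'dup': stack = [60, 14, 14] (depth 3)
After 'pick 0': stack = [60, 14, 14, 14] (depth 4)
After 'push 19': stack = [60, 14, 14, 14, 19] (depth 5)
After 'mul': stack = [60, 14, 14, 266] (depth 4)
After 'push -9': stack = [60, 14, 14, 266, -9] (depth 5)
After 'gt': stack = [60, 14, 14, 1] (depth 4)
After 'lt': stack = [60, 14, 0] (depth 3)

Answer: 3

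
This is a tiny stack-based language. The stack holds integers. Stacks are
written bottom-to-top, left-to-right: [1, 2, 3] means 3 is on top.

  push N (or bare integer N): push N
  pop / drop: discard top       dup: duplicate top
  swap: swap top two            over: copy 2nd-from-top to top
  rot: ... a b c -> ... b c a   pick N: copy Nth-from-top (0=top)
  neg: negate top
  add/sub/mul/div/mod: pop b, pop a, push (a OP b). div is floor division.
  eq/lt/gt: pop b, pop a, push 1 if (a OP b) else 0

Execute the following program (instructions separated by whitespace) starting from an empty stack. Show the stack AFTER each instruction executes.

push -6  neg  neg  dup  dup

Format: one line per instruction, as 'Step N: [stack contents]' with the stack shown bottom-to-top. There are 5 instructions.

Step 1: [-6]
Step 2: [6]
Step 3: [-6]
Step 4: [-6, -6]
Step 5: [-6, -6, -6]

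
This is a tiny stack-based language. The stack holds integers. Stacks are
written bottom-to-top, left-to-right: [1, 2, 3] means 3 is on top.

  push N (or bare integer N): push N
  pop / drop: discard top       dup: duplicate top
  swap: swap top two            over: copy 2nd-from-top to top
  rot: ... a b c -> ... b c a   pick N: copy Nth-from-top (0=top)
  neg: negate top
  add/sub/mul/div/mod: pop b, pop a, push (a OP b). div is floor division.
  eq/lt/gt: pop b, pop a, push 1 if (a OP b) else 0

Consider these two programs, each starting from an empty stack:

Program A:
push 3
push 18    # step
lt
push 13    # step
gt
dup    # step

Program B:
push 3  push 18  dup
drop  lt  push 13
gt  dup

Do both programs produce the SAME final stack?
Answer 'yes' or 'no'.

Program A trace:
  After 'push 3': [3]
  After 'push 18': [3, 18]
  After 'lt': [1]
  After 'push 13': [1, 13]
  After 'gt': [0]
  After 'dup': [0, 0]
Program A final stack: [0, 0]

Program B trace:
  After 'push 3': [3]
  After 'push 18': [3, 18]
  After 'dup': [3, 18, 18]
  After 'drop': [3, 18]
  After 'lt': [1]
  After 'push 13': [1, 13]
  After 'gt': [0]
  After 'dup': [0, 0]
Program B final stack: [0, 0]
Same: yes

Answer: yes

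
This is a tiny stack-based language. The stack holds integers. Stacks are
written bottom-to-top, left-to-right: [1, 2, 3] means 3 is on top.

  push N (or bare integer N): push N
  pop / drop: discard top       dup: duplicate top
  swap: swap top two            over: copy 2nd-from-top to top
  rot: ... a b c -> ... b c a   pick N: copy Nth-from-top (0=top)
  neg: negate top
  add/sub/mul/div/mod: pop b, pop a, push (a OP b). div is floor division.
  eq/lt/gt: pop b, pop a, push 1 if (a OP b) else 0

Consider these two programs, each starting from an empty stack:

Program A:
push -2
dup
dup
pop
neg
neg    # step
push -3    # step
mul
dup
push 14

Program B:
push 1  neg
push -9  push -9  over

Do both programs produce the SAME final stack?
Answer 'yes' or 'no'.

Program A trace:
  After 'push -2': [-2]
  After 'dup': [-2, -2]
  After 'dup': [-2, -2, -2]
  After 'pop': [-2, -2]
  After 'neg': [-2, 2]
  After 'neg': [-2, -2]
  After 'push -3': [-2, -2, -3]
  After 'mul': [-2, 6]
  After 'dup': [-2, 6, 6]
  After 'push 14': [-2, 6, 6, 14]
Program A final stack: [-2, 6, 6, 14]

Program B trace:
  After 'push 1': [1]
  After 'neg': [-1]
  After 'push -9': [-1, -9]
  After 'push -9': [-1, -9, -9]
  After 'over': [-1, -9, -9, -9]
Program B final stack: [-1, -9, -9, -9]
Same: no

Answer: no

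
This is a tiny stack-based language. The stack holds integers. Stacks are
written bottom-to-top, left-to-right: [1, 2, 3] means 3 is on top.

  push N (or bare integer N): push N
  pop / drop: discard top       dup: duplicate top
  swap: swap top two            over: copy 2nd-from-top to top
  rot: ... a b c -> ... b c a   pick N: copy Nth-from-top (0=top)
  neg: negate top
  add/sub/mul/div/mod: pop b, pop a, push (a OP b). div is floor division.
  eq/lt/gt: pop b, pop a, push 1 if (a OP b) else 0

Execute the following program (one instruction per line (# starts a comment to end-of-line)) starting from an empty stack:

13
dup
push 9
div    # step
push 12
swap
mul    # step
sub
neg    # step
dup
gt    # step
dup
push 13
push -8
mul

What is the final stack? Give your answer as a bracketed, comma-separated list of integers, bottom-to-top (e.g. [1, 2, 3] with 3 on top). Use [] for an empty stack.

After 'push 13': [13]
After 'dup': [13, 13]
After 'push 9': [13, 13, 9]
After 'div': [13, 1]
After 'push 12': [13, 1, 12]
After 'swap': [13, 12, 1]
After 'mul': [13, 12]
After 'sub': [1]
After 'neg': [-1]
After 'dup': [-1, -1]
After 'gt': [0]
After 'dup': [0, 0]
After 'push 13': [0, 0, 13]
After 'push -8': [0, 0, 13, -8]
After 'mul': [0, 0, -104]

Answer: [0, 0, -104]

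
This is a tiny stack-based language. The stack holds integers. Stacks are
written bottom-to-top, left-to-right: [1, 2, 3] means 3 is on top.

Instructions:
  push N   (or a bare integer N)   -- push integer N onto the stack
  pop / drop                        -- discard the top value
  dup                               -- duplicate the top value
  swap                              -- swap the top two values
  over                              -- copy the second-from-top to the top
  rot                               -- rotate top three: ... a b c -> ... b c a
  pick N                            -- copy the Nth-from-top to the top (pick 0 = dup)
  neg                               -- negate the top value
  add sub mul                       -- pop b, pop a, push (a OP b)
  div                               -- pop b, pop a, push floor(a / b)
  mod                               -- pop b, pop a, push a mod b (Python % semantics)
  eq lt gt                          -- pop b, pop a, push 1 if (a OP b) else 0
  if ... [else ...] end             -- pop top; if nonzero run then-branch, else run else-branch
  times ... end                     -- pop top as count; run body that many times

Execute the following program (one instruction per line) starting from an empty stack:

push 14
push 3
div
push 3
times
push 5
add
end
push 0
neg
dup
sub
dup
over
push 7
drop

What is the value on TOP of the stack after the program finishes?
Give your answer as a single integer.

Answer: 0

Derivation:
After 'push 14': [14]
After 'push 3': [14, 3]
After 'div': [4]
After 'push 3': [4, 3]
After 'times': [4]
After 'push 5': [4, 5]
After 'add': [9]
After 'push 5': [9, 5]
After 'add': [14]
After 'push 5': [14, 5]
After 'add': [19]
After 'push 0': [19, 0]
After 'neg': [19, 0]
After 'dup': [19, 0, 0]
After 'sub': [19, 0]
After 'dup': [19, 0, 0]
After 'over': [19, 0, 0, 0]
After 'push 7': [19, 0, 0, 0, 7]
After 'drop': [19, 0, 0, 0]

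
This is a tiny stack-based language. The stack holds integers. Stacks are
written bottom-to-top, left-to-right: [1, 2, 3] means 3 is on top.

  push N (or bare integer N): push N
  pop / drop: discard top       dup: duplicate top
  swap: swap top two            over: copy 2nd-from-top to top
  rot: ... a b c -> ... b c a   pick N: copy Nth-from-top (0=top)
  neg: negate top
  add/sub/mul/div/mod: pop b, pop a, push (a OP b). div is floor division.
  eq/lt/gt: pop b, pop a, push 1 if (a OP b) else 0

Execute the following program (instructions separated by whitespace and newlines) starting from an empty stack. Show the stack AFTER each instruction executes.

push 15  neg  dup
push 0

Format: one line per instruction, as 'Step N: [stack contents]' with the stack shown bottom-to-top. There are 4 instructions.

Step 1: [15]
Step 2: [-15]
Step 3: [-15, -15]
Step 4: [-15, -15, 0]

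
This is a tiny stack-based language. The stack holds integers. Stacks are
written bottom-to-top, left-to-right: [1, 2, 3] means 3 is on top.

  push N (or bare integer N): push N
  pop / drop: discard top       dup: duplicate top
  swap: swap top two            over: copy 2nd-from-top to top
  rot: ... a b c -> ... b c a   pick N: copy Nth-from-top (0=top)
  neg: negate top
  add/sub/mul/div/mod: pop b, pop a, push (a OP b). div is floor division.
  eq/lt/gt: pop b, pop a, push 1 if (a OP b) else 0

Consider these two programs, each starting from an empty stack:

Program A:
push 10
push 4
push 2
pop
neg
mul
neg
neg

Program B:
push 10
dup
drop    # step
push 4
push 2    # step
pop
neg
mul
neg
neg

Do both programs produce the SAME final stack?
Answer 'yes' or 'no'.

Answer: yes

Derivation:
Program A trace:
  After 'push 10': [10]
  After 'push 4': [10, 4]
  After 'push 2': [10, 4, 2]
  After 'pop': [10, 4]
  After 'neg': [10, -4]
  After 'mul': [-40]
  After 'neg': [40]
  After 'neg': [-40]
Program A final stack: [-40]

Program B trace:
  After 'push 10': [10]
  After 'dup': [10, 10]
  After 'drop': [10]
  After 'push 4': [10, 4]
  After 'push 2': [10, 4, 2]
  After 'pop': [10, 4]
  After 'neg': [10, -4]
  After 'mul': [-40]
  After 'neg': [40]
  After 'neg': [-40]
Program B final stack: [-40]
Same: yes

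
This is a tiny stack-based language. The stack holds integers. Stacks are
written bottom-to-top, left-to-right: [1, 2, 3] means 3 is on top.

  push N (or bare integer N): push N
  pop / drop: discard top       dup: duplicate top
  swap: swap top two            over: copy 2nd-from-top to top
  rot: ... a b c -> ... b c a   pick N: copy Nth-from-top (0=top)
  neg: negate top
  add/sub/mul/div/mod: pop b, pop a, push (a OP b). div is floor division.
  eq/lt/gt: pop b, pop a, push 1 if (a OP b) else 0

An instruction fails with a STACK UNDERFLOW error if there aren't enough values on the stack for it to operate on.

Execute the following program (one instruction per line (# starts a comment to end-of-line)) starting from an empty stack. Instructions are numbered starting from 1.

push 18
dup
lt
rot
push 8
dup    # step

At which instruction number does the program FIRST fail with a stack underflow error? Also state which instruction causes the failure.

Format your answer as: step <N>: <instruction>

Step 1 ('push 18'): stack = [18], depth = 1
Step 2 ('dup'): stack = [18, 18], depth = 2
Step 3 ('lt'): stack = [0], depth = 1
Step 4 ('rot'): needs 3 value(s) but depth is 1 — STACK UNDERFLOW

Answer: step 4: rot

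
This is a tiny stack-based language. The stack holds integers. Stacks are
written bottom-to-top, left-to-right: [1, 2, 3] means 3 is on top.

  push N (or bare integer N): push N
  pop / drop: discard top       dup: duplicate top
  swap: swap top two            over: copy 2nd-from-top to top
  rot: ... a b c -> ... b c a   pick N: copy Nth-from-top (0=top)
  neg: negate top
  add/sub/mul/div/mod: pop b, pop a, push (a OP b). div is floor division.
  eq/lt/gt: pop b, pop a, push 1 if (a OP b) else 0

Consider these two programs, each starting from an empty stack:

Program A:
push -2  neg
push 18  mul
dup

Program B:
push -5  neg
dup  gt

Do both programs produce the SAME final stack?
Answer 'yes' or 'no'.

Program A trace:
  After 'push -2': [-2]
  After 'neg': [2]
  After 'push 18': [2, 18]
  After 'mul': [36]
  After 'dup': [36, 36]
Program A final stack: [36, 36]

Program B trace:
  After 'push -5': [-5]
  After 'neg': [5]
  After 'dup': [5, 5]
  After 'gt': [0]
Program B final stack: [0]
Same: no

Answer: no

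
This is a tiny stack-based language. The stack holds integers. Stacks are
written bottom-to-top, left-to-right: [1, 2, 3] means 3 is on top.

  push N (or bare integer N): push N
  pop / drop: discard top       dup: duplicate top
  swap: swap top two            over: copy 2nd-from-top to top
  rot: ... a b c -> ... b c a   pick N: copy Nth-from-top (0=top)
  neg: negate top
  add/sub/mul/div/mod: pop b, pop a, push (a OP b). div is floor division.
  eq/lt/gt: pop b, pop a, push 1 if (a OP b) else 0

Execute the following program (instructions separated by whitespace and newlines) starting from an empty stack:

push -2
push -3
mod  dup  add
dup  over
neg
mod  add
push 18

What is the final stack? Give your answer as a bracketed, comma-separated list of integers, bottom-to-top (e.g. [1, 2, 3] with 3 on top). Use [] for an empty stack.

After 'push -2': [-2]
After 'push -3': [-2, -3]
After 'mod': [-2]
After 'dup': [-2, -2]
After 'add': [-4]
After 'dup': [-4, -4]
After 'over': [-4, -4, -4]
After 'neg': [-4, -4, 4]
After 'mod': [-4, 0]
After 'add': [-4]
After 'push 18': [-4, 18]

Answer: [-4, 18]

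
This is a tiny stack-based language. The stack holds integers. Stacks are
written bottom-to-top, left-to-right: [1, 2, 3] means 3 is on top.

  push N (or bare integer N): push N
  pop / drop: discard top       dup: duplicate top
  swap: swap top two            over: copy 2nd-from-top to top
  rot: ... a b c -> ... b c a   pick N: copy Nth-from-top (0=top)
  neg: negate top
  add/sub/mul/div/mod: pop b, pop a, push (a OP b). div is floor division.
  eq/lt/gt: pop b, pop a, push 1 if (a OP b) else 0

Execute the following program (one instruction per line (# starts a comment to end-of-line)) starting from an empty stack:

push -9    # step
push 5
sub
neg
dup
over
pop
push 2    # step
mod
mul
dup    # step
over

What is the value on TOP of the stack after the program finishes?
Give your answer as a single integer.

After 'push -9': [-9]
After 'push 5': [-9, 5]
After 'sub': [-14]
After 'neg': [14]
After 'dup': [14, 14]
After 'over': [14, 14, 14]
After 'pop': [14, 14]
After 'push 2': [14, 14, 2]
After 'mod': [14, 0]
After 'mul': [0]
After 'dup': [0, 0]
After 'over': [0, 0, 0]

Answer: 0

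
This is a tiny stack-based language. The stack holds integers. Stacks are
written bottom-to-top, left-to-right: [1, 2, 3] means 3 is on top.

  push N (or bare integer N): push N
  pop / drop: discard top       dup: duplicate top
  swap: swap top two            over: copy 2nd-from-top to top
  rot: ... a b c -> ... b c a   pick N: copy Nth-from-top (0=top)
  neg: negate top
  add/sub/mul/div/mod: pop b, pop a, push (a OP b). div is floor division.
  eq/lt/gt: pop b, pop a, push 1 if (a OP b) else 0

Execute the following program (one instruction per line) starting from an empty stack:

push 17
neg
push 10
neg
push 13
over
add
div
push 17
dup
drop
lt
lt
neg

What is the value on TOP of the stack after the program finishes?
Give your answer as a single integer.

Answer: -1

Derivation:
After 'push 17': [17]
After 'neg': [-17]
After 'push 10': [-17, 10]
After 'neg': [-17, -10]
After 'push 13': [-17, -10, 13]
After 'over': [-17, -10, 13, -10]
After 'add': [-17, -10, 3]
After 'div': [-17, -4]
After 'push 17': [-17, -4, 17]
After 'dup': [-17, -4, 17, 17]
After 'drop': [-17, -4, 17]
After 'lt': [-17, 1]
After 'lt': [1]
After 'neg': [-1]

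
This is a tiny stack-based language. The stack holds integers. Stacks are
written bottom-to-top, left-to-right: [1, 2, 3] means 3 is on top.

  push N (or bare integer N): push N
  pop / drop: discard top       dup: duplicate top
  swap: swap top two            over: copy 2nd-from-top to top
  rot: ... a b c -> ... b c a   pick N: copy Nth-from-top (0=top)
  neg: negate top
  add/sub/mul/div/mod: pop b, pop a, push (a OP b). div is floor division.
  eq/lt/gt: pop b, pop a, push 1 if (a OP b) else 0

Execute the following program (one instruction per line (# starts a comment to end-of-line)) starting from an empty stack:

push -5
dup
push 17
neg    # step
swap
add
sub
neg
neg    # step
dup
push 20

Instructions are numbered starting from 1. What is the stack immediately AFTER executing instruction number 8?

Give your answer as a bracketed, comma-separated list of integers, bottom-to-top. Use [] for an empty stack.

Step 1 ('push -5'): [-5]
Step 2 ('dup'): [-5, -5]
Step 3 ('push 17'): [-5, -5, 17]
Step 4 ('neg'): [-5, -5, -17]
Step 5 ('swap'): [-5, -17, -5]
Step 6 ('add'): [-5, -22]
Step 7 ('sub'): [17]
Step 8 ('neg'): [-17]

Answer: [-17]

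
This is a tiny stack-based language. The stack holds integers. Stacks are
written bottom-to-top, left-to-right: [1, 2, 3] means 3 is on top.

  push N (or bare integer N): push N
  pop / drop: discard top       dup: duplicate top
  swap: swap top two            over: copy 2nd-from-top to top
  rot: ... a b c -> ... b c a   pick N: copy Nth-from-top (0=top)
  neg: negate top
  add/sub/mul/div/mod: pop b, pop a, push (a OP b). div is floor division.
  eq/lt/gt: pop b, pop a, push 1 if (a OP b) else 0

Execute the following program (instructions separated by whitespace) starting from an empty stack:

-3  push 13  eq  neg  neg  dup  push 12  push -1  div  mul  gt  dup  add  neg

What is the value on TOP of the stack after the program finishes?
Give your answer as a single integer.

Answer: 0

Derivation:
After 'push -3': [-3]
After 'push 13': [-3, 13]
After 'eq': [0]
After 'neg': [0]
After 'neg': [0]
After 'dup': [0, 0]
After 'push 12': [0, 0, 12]
After 'push -1': [0, 0, 12, -1]
After 'div': [0, 0, -12]
After 'mul': [0, 0]
After 'gt': [0]
After 'dup': [0, 0]
After 'add': [0]
After 'neg': [0]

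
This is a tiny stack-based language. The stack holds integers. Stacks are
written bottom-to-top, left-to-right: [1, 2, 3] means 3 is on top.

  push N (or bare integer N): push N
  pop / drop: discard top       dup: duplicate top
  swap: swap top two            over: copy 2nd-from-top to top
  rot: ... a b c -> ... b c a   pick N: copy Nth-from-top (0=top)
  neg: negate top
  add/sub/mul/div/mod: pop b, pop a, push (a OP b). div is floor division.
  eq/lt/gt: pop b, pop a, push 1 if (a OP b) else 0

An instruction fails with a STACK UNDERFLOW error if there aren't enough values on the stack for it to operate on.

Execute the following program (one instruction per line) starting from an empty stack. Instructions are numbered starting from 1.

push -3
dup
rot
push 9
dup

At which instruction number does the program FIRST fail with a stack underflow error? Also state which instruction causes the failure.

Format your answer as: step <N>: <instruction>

Step 1 ('push -3'): stack = [-3], depth = 1
Step 2 ('dup'): stack = [-3, -3], depth = 2
Step 3 ('rot'): needs 3 value(s) but depth is 2 — STACK UNDERFLOW

Answer: step 3: rot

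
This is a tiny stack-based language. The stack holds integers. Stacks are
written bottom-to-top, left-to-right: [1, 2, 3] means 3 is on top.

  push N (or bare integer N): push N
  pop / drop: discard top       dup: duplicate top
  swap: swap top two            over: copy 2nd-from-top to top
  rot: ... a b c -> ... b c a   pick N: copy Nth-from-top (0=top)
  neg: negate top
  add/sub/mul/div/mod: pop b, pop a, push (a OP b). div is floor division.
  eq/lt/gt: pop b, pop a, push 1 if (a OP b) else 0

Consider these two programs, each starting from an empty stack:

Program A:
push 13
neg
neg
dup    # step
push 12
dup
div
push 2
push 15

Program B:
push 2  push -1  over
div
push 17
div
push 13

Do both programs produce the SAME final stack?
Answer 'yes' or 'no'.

Answer: no

Derivation:
Program A trace:
  After 'push 13': [13]
  After 'neg': [-13]
  After 'neg': [13]
  After 'dup': [13, 13]
  After 'push 12': [13, 13, 12]
  After 'dup': [13, 13, 12, 12]
  After 'div': [13, 13, 1]
  After 'push 2': [13, 13, 1, 2]
  After 'push 15': [13, 13, 1, 2, 15]
Program A final stack: [13, 13, 1, 2, 15]

Program B trace:
  After 'push 2': [2]
  After 'push -1': [2, -1]
  After 'over': [2, -1, 2]
  After 'div': [2, -1]
  After 'push 17': [2, -1, 17]
  After 'div': [2, -1]
  After 'push 13': [2, -1, 13]
Program B final stack: [2, -1, 13]
Same: no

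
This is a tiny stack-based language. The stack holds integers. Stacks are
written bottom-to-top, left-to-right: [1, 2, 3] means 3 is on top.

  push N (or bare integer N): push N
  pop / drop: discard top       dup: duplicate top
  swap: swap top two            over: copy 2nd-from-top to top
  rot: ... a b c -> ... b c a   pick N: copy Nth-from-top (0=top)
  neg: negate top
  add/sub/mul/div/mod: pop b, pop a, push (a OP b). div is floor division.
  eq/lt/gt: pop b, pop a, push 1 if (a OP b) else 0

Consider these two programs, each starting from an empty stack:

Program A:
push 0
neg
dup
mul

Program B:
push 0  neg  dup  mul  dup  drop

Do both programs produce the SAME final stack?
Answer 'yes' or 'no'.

Program A trace:
  After 'push 0': [0]
  After 'neg': [0]
  After 'dup': [0, 0]
  After 'mul': [0]
Program A final stack: [0]

Program B trace:
  After 'push 0': [0]
  After 'neg': [0]
  After 'dup': [0, 0]
  After 'mul': [0]
  After 'dup': [0, 0]
  After 'drop': [0]
Program B final stack: [0]
Same: yes

Answer: yes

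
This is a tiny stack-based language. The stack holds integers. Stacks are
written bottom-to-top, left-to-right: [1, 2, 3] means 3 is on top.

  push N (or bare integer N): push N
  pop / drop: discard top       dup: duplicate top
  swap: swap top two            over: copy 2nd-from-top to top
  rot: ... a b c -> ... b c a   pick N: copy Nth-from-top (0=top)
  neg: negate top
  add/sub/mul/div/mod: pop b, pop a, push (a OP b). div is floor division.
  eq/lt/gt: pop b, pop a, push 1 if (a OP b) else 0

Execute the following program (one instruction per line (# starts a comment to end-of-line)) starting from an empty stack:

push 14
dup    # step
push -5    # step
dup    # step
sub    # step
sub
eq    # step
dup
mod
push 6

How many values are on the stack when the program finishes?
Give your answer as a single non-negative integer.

Answer: 2

Derivation:
After 'push 14': stack = [14] (depth 1)
After 'dup': stack = [14, 14] (depth 2)
After 'push -5': stack = [14, 14, -5] (depth 3)
After 'dup': stack = [14, 14, -5, -5] (depth 4)
After 'sub': stack = [14, 14, 0] (depth 3)
After 'sub': stack = [14, 14] (depth 2)
After 'eq': stack = [1] (depth 1)
After 'dup': stack = [1, 1] (depth 2)
After 'mod': stack = [0] (depth 1)
After 'push 6': stack = [0, 6] (depth 2)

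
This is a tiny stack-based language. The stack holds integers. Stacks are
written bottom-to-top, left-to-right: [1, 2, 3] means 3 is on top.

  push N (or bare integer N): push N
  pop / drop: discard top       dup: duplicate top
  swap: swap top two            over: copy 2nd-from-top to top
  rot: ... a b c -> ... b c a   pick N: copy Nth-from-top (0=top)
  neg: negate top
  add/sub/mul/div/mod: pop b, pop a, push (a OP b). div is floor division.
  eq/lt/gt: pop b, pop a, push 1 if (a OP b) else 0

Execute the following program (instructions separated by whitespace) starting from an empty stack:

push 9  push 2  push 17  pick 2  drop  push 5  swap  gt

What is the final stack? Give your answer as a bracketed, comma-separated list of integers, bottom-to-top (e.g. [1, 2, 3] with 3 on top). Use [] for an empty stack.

After 'push 9': [9]
After 'push 2': [9, 2]
After 'push 17': [9, 2, 17]
After 'pick 2': [9, 2, 17, 9]
After 'drop': [9, 2, 17]
After 'push 5': [9, 2, 17, 5]
After 'swap': [9, 2, 5, 17]
After 'gt': [9, 2, 0]

Answer: [9, 2, 0]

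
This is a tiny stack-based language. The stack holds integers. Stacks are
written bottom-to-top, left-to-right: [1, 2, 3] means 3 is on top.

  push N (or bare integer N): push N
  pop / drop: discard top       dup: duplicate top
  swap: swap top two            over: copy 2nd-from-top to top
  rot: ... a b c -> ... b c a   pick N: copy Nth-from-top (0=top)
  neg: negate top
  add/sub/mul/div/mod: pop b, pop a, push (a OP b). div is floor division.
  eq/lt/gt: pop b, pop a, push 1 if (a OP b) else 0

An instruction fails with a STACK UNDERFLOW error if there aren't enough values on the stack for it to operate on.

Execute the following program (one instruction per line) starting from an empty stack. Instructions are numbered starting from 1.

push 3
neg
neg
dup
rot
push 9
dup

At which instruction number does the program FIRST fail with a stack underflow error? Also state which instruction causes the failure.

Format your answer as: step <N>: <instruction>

Step 1 ('push 3'): stack = [3], depth = 1
Step 2 ('neg'): stack = [-3], depth = 1
Step 3 ('neg'): stack = [3], depth = 1
Step 4 ('dup'): stack = [3, 3], depth = 2
Step 5 ('rot'): needs 3 value(s) but depth is 2 — STACK UNDERFLOW

Answer: step 5: rot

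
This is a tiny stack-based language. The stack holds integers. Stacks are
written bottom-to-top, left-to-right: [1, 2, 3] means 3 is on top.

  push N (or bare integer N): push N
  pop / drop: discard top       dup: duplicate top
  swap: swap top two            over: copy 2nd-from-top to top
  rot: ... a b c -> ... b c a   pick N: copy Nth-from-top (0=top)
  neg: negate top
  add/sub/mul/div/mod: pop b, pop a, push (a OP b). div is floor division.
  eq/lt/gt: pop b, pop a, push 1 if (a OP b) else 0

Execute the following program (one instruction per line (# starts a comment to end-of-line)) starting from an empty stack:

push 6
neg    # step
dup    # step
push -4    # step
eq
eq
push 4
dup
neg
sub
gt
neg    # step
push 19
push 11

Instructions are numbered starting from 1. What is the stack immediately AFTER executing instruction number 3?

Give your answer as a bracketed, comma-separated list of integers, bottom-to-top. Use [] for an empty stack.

Step 1 ('push 6'): [6]
Step 2 ('neg'): [-6]
Step 3 ('dup'): [-6, -6]

Answer: [-6, -6]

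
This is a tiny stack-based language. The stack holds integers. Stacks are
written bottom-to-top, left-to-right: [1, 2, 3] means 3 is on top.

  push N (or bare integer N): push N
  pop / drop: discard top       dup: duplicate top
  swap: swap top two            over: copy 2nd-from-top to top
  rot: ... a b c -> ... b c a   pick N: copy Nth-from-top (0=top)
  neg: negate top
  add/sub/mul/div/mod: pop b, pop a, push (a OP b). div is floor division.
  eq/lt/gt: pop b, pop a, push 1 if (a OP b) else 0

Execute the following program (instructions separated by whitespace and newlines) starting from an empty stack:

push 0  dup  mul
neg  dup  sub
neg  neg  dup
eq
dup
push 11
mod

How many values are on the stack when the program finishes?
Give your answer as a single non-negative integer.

Answer: 2

Derivation:
After 'push 0': stack = [0] (depth 1)
After 'dup': stack = [0, 0] (depth 2)
After 'mul': stack = [0] (depth 1)
After 'neg': stack = [0] (depth 1)
After 'dup': stack = [0, 0] (depth 2)
After 'sub': stack = [0] (depth 1)
After 'neg': stack = [0] (depth 1)
After 'neg': stack = [0] (depth 1)
After 'dup': stack = [0, 0] (depth 2)
After 'eq': stack = [1] (depth 1)
After 'dup': stack = [1, 1] (depth 2)
After 'push 11': stack = [1, 1, 11] (depth 3)
After 'mod': stack = [1, 1] (depth 2)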